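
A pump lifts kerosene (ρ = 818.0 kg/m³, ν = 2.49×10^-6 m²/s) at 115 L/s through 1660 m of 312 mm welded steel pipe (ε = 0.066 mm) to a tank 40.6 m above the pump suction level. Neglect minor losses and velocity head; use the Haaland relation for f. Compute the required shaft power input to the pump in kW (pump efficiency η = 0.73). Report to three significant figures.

P_shaft ≈ 64.6 kW

V = 4Q/(πD²) = 1.504 m/s; Re = 1.88×10^5; ε/D = 2.12×10^-4; f = 0.01708
h_f = f(L/D)V²/2g = 10.48 m
Total head H = z + h_f = 40.6 + 10.48 = 51.08 m
P_hyd = ρgQH = 818.0·9.81·0.115·51.08 = 47.14 kW
P_shaft = P_hyd/η = 47.14/0.73 = 64.57 kW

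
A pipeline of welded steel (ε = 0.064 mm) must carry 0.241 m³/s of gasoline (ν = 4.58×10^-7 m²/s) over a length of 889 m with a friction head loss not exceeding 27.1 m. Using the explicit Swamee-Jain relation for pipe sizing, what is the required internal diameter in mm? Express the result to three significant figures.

D ≈ 300 mm

Swamee-Jain (Type III): D = 0.66·[ε^1.25·(LQ²/(gh_f))^4.75 + ν·Q^9.4·(L/(gh_f))^5.2]^0.04
LQ²/(gh_f) = 0.1942; L/(gh_f) = 3.344
Term 1 = ε^1.25·(…)^4.75 = 2.38×10^-9; Term 2 = ν·Q^9.4·(…)^5.2 = 3.78×10^-10
D = 0.66·(2.38×10^-9 + 3.78×10^-10)^0.04 = 0.3000 m = 300 mm
Check: V = 3.41 m/s, Re = 2.23×10^6, f = 0.01443, h_f = 25.3 m ≈ 27.1 m ✓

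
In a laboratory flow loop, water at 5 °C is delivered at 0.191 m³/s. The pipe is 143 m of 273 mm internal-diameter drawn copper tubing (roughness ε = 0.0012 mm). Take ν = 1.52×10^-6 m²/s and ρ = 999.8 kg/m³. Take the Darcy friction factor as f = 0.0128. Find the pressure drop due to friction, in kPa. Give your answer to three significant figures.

Δp ≈ 35.7 kPa

V = 4Q/(πD²) = 4·0.191/(π·0.273²) = 3.263 m/s
h_f = f(L/D)V²/(2g) = 0.01280·(143/0.273)·3.263²/(2·9.81) = 3.638 m
Δp = ρg·h_f = 999.8·9.81·3.638 = 35.69 kPa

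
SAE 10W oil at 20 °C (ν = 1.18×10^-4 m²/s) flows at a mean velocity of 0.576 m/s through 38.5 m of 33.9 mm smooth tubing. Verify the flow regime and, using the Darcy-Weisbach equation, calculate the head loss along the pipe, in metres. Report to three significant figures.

h_f ≈ 7.43 m

Re = VD/ν = 0.576·0.03390/1.18×10^-4 = 165 → laminar (Re < 2300)
f = 64/Re = 0.3868
h_f = f(L/D)V²/(2g) = 0.3868·(38.5/0.03390)·0.576²/(2·9.81) = 7.428 m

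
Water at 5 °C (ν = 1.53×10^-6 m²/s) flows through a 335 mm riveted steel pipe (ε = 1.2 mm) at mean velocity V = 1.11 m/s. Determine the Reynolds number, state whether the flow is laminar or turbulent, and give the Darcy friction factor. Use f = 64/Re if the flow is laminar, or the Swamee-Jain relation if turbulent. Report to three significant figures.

Re = VD/ν = 1.110·0.335/1.53×10^-6 = 2.43×10^5
Re > 4000 → turbulent; ε/D = 0.00358
Swamee-Jain: f = 0.02817

Re ≈ 2.43×10^5; turbulent; f ≈ 0.0282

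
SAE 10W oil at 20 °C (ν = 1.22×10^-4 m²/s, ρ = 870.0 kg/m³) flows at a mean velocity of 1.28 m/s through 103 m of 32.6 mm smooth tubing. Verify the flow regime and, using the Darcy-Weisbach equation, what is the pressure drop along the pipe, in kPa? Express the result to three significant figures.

Re = VD/ν = 1.28·0.03260/1.22×10^-4 = 342 → laminar (Re < 2300)
f = 64/Re = 0.1871
h_f = f(L/D)V²/(2g) = 0.1871·(103/0.03260)·1.28²/(2·9.81) = 49.37 m
Δp = ρg·h_f = 870.0·9.81·49.37 = 421.3 kPa

Δp ≈ 421 kPa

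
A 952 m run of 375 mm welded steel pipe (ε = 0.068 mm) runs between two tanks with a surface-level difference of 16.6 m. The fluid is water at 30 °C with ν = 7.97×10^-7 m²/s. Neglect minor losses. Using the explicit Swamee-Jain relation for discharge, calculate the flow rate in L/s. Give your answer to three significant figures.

Swamee-Jain (Type II): Q = -0.965·√(gD⁵h_f/L)·ln[ε/(3.7D) + √(3.17ν²L/(gD³h_f))]
√(gD⁵h_f/L) = √(9.81·0.375⁵·16.6/952) = 0.03562
ε/(3.7D) = 4.90×10^-5; √(3.17ν²L/(gD³h_f)) = 1.49×10^-5
Q = -0.965·0.03562·ln(6.395×10^-5) = 0.3319 m³/s
Check: V = 3.01 m/s, Re = 1.41×10^6, f = 0.01429, h_f = 16.7 m ≈ 16.6 m ✓

Q ≈ 332 L/s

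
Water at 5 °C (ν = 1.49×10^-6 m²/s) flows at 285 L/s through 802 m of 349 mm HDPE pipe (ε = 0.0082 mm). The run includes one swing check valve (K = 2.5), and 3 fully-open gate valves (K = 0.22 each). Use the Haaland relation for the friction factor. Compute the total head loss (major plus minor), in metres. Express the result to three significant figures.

H_L ≈ 14.6 m

V = 4Q/(πD²) = 2.979 m/s; V²/2g = 0.4524 m
Re = 6.98×10^5, ε/D = 2.35×10^-5 → f = 0.01267 (Haaland)
Major: h_f = f(L/D)·V²/2g = 0.01267·2298·0.4524 = 13.17 m
Minor: ΣK = 3.16; h_m = ΣK·V²/2g = 1.430 m
Total H_L = 13.17 + 1.430 = 14.60 m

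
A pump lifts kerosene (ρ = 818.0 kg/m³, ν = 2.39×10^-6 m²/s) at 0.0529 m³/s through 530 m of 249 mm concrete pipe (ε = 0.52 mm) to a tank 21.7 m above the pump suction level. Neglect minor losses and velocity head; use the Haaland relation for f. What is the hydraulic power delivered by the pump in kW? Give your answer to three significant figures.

V = 4Q/(πD²) = 1.086 m/s; Re = 1.13×10^5; ε/D = 0.00209; f = 0.02505
h_f = f(L/D)V²/2g = 3.207 m
Total head H = z + h_f = 21.7 + 3.207 = 24.91 m
P_hyd = ρgQH = 818.0·9.81·0.0529·24.91 = 10.57 kW

P_hyd ≈ 10.6 kW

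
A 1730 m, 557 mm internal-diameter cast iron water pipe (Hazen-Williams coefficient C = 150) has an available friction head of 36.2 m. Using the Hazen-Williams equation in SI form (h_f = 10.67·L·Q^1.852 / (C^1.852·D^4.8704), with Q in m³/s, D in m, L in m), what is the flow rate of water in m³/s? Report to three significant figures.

Q ≈ 1.11 m³/s

Rearranging: Q = [h_f·C^1.852·D^4.8704 / (10.67·L)]^(1/1.852)
Q = [36.2·150^1.852·0.557^4.8704 / (10.67·1730)]^0.540 = 1.111 m³/s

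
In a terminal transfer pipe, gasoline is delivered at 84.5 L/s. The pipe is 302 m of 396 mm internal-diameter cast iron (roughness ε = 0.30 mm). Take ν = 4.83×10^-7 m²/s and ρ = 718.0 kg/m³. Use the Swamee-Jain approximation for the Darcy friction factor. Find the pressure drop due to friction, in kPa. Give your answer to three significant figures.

Δp ≈ 2.47 kPa

V = 4Q/(πD²) = 4·0.0845/(π·0.396²) = 0.6861 m/s
Re = VD/ν = 0.6861·0.396/4.83×10^-7 = 5.63×10^5 → turbulent
ε/D = 0.30/396 = 7.58×10^-4
Swamee-Jain: f = 0.01914
h_f = f(L/D)V²/(2g) = 0.01914·(302/0.396)·0.6861²/(2·9.81) = 0.3502 m
Δp = ρg·h_f = 718.0·9.81·0.3502 = 2.466 kPa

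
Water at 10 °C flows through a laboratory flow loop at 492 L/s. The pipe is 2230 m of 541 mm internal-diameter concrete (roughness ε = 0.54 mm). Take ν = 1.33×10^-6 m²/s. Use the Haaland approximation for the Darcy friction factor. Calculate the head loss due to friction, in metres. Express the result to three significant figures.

V = 4Q/(πD²) = 4·0.492/(π·0.541²) = 2.140 m/s
Re = VD/ν = 2.140·0.541/1.33×10^-6 = 8.71×10^5 → turbulent
ε/D = 0.54/541 = 9.98×10^-4
Haaland: f = 0.01997
h_f = f(L/D)V²/(2g) = 0.01997·(2230/0.541)·2.140²/(2·9.81) = 19.22 m

h_f ≈ 19.2 m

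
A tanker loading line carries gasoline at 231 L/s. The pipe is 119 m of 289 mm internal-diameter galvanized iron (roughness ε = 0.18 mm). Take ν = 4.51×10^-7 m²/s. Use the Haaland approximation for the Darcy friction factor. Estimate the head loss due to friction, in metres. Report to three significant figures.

h_f ≈ 4.62 m

V = 4Q/(πD²) = 4·0.231/(π·0.289²) = 3.521 m/s
Re = VD/ν = 3.521·0.289/4.51×10^-7 = 2.26×10^6 → turbulent
ε/D = 0.18/289 = 6.23×10^-4
Haaland: f = 0.01776
h_f = f(L/D)V²/(2g) = 0.01776·(119/0.289)·3.521²/(2·9.81) = 4.622 m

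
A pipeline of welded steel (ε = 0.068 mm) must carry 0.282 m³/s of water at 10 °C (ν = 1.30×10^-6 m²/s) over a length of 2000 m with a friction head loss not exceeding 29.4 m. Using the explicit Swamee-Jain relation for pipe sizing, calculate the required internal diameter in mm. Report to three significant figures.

D ≈ 371 mm

Swamee-Jain (Type III): D = 0.66·[ε^1.25·(LQ²/(gh_f))^4.75 + ν·Q^9.4·(L/(gh_f))^5.2]^0.04
LQ²/(gh_f) = 0.5515; L/(gh_f) = 6.934
Term 1 = ε^1.25·(…)^4.75 = 3.65×10^-7; Term 2 = ν·Q^9.4·(…)^5.2 = 2.09×10^-7
D = 0.66·(3.65×10^-7 + 2.09×10^-7)^0.04 = 0.3715 m = 371 mm
Check: V = 2.60 m/s, Re = 7.44×10^5, f = 0.01487, h_f = 27.6 m ≈ 29.4 m ✓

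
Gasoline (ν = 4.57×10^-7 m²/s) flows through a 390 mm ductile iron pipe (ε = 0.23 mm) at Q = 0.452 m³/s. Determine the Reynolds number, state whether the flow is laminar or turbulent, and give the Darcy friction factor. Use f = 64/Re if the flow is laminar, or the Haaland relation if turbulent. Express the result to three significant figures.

Re ≈ 3.23×10^6; turbulent; f ≈ 0.0175

V = 4Q/(πD²) = 3.784 m/s
Re = VD/ν = 3.784·0.390/4.57×10^-7 = 3.23×10^6
Re > 4000 → turbulent; ε/D = 5.90×10^-4
Haaland: f = 0.01749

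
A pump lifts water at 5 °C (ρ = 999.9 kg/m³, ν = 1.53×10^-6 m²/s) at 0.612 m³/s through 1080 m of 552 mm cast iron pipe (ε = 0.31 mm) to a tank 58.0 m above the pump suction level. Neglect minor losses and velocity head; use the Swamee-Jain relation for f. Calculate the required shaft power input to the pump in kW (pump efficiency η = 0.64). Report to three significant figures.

P_shaft ≈ 653 kW

V = 4Q/(πD²) = 2.557 m/s; Re = 9.23×10^5; ε/D = 5.62×10^-4; f = 0.01774
h_f = f(L/D)V²/2g = 11.57 m
Total head H = z + h_f = 58.0 + 11.57 = 69.57 m
P_hyd = ρgQH = 999.9·9.81·0.612·69.57 = 417.6 kW
P_shaft = P_hyd/η = 417.6/0.64 = 652.6 kW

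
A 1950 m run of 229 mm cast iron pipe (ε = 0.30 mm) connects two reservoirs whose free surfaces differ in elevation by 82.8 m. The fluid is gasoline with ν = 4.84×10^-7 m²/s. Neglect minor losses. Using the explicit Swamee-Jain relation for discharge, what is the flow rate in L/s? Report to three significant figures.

Q ≈ 124 L/s

Swamee-Jain (Type II): Q = -0.965·√(gD⁵h_f/L)·ln[ε/(3.7D) + √(3.17ν²L/(gD³h_f))]
√(gD⁵h_f/L) = √(9.81·0.229⁵·82.8/1950) = 0.01620
ε/(3.7D) = 3.54×10^-4; √(3.17ν²L/(gD³h_f)) = 1.22×10^-5
Q = -0.965·0.01620·ln(3.662×10^-4) = 0.1237 m³/s
Check: V = 3.00 m/s, Re = 1.42×10^6, f = 0.02124, h_f = 83.1 m ≈ 82.8 m ✓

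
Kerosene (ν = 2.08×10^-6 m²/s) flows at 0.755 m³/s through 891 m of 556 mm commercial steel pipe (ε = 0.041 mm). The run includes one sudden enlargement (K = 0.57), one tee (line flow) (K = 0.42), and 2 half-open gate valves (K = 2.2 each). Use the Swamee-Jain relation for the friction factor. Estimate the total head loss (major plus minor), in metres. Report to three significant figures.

H_L ≈ 13.2 m

V = 4Q/(πD²) = 3.110 m/s; V²/2g = 0.4929 m
Re = 8.31×10^5, ε/D = 7.37×10^-5 → f = 0.01334 (Swamee-Jain)
Major: h_f = f(L/D)·V²/2g = 0.01334·1603·0.4929 = 10.54 m
Minor: ΣK = 5.39; h_m = ΣK·V²/2g = 2.656 m
Total H_L = 10.54 + 2.656 = 13.19 m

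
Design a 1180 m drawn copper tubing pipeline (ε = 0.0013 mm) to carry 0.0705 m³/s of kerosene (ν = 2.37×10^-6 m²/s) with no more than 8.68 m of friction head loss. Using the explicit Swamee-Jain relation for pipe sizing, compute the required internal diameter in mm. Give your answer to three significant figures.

Swamee-Jain (Type III): D = 0.66·[ε^1.25·(LQ²/(gh_f))^4.75 + ν·Q^9.4·(L/(gh_f))^5.2]^0.04
LQ²/(gh_f) = 0.06888; L/(gh_f) = 13.86
Term 1 = ε^1.25·(…)^4.75 = 1.33×10^-13; Term 2 = ν·Q^9.4·(…)^5.2 = 3.05×10^-11
D = 0.66·(1.33×10^-13 + 3.05×10^-11)^0.04 = 0.2506 m = 251 mm
Check: V = 1.43 m/s, Re = 1.51×10^5, f = 0.01646, h_f = 8.07 m ≈ 8.68 m ✓

D ≈ 251 mm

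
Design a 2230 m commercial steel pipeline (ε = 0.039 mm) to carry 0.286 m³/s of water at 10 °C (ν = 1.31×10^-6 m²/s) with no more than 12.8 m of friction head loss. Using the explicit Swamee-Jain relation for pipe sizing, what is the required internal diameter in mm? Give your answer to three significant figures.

D ≈ 444 mm

Swamee-Jain (Type III): D = 0.66·[ε^1.25·(LQ²/(gh_f))^4.75 + ν·Q^9.4·(L/(gh_f))^5.2]^0.04
LQ²/(gh_f) = 1.453; L/(gh_f) = 17.76
Term 1 = ε^1.25·(…)^4.75 = 1.82×10^-5; Term 2 = ν·Q^9.4·(…)^5.2 = 3.19×10^-5
D = 0.66·(1.82×10^-5 + 3.19×10^-5)^0.04 = 0.4442 m = 444 mm
Check: V = 1.85 m/s, Re = 6.26×10^5, f = 0.01396, h_f = 12.2 m ≈ 12.8 m ✓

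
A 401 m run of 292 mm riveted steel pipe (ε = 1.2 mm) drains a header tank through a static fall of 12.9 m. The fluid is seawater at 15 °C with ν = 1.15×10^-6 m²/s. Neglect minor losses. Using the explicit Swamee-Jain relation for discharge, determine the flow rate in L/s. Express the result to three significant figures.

Q ≈ 169 L/s

Swamee-Jain (Type II): Q = -0.965·√(gD⁵h_f/L)·ln[ε/(3.7D) + √(3.17ν²L/(gD³h_f))]
√(gD⁵h_f/L) = √(9.81·0.292⁵·12.9/401) = 0.02588
ε/(3.7D) = 0.00111; √(3.17ν²L/(gD³h_f)) = 2.31×10^-5
Q = -0.965·0.02588·ln(0.001134) = 0.1694 m³/s
Check: V = 2.53 m/s, Re = 6.42×10^5, f = 0.02890, h_f = 12.9 m ≈ 12.9 m ✓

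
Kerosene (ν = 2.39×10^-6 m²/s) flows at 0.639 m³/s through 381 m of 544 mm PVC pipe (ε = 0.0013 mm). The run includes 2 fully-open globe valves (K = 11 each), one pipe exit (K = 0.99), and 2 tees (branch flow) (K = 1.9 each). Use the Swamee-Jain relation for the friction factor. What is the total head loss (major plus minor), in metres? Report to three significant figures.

V = 4Q/(πD²) = 2.749 m/s; V²/2g = 0.3852 m
Re = 6.26×10^5, ε/D = 2.39×10^-6 → f = 0.01263 (Swamee-Jain)
Major: h_f = f(L/D)·V²/2g = 0.01263·700.4·0.3852 = 3.406 m
Minor: ΣK = 26.8; h_m = ΣK·V²/2g = 10.32 m
Total H_L = 3.406 + 10.32 = 13.73 m

H_L ≈ 13.7 m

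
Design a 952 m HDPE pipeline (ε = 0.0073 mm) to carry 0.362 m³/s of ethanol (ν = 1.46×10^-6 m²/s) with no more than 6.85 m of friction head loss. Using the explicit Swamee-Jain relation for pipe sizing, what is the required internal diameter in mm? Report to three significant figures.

Swamee-Jain (Type III): D = 0.66·[ε^1.25·(LQ²/(gh_f))^4.75 + ν·Q^9.4·(L/(gh_f))^5.2]^0.04
LQ²/(gh_f) = 1.856; L/(gh_f) = 14.17
Term 1 = ε^1.25·(…)^4.75 = 7.17×10^-6; Term 2 = ν·Q^9.4·(…)^5.2 = 1.01×10^-4
D = 0.66·(7.17×10^-6 + 1.01×10^-4)^0.04 = 0.4580 m = 458 mm
Check: V = 2.20 m/s, Re = 6.89×10^5, f = 0.01268, h_f = 6.49 m ≈ 6.85 m ✓

D ≈ 458 mm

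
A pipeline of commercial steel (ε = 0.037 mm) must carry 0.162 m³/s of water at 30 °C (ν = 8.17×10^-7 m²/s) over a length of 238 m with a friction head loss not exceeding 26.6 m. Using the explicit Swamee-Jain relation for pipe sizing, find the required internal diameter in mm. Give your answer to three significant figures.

Swamee-Jain (Type III): D = 0.66·[ε^1.25·(LQ²/(gh_f))^4.75 + ν·Q^9.4·(L/(gh_f))^5.2]^0.04
LQ²/(gh_f) = 0.02394; L/(gh_f) = 0.9121
Term 1 = ε^1.25·(…)^4.75 = 5.76×10^-14; Term 2 = ν·Q^9.4·(…)^5.2 = 1.88×10^-14
D = 0.66·(5.76×10^-14 + 1.88×10^-14)^0.04 = 0.1972 m = 197 mm
Check: V = 5.30 m/s, Re = 1.28×10^6, f = 0.01444, h_f = 25.0 m ≈ 26.6 m ✓

D ≈ 197 mm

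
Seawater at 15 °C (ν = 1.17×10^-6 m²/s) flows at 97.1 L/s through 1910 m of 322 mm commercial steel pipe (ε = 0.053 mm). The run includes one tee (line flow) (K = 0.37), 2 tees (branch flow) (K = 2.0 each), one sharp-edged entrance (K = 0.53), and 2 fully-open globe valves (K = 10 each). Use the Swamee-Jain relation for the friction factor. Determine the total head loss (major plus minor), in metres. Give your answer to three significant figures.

H_L ≈ 8.62 m

V = 4Q/(πD²) = 1.192 m/s; V²/2g = 0.07247 m
Re = 3.28×10^5, ε/D = 1.65×10^-4 → f = 0.01585 (Swamee-Jain)
Major: h_f = f(L/D)·V²/2g = 0.01585·5932·0.07247 = 6.813 m
Minor: ΣK = 24.9; h_m = ΣK·V²/2g = 1.804 m
Total H_L = 6.813 + 1.804 = 8.617 m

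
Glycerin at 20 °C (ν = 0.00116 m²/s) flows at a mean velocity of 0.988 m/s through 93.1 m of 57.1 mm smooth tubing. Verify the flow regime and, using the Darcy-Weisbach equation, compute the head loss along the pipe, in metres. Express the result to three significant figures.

h_f ≈ 107 m

Re = VD/ν = 0.988·0.05710/0.00116 = 48.6 → laminar (Re < 2300)
f = 64/Re = 1.316
h_f = f(L/D)V²/(2g) = 1.316·(93.1/0.05710)·0.988²/(2·9.81) = 106.8 m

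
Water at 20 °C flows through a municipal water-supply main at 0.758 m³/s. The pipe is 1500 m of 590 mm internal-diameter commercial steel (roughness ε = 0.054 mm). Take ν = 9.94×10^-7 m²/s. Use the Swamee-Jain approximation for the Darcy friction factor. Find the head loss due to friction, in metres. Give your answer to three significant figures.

h_f ≈ 12.8 m

V = 4Q/(πD²) = 4·0.758/(π·0.590²) = 2.773 m/s
Re = VD/ν = 2.773·0.590/9.94×10^-7 = 1.65×10^6 → turbulent
ε/D = 0.054/590 = 9.15×10^-5
Swamee-Jain: f = 0.01288
h_f = f(L/D)V²/(2g) = 0.01288·(1500/0.590)·2.773²/(2·9.81) = 12.83 m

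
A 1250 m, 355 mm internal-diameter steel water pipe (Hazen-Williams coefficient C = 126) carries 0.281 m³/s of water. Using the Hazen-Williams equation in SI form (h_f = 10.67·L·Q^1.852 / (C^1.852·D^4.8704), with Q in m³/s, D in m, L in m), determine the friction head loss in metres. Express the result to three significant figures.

h_f = 10.67·1250·0.281^1.852 / (126^1.852·0.355^4.8704) = 25.40 m

h_f ≈ 25.4 m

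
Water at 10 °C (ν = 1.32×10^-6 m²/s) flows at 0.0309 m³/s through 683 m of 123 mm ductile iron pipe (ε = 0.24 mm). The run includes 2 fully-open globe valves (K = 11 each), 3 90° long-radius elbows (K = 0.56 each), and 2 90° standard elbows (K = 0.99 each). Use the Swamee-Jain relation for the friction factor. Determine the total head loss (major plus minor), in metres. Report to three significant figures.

H_L ≈ 55.1 m

V = 4Q/(πD²) = 2.601 m/s; V²/2g = 0.3447 m
Re = 2.42×10^5, ε/D = 0.00195 → f = 0.02418 (Swamee-Jain)
Major: h_f = f(L/D)·V²/2g = 0.02418·5553·0.3447 = 46.29 m
Minor: ΣK = 25.7; h_m = ΣK·V²/2g = 8.845 m
Total H_L = 46.29 + 8.845 = 55.13 m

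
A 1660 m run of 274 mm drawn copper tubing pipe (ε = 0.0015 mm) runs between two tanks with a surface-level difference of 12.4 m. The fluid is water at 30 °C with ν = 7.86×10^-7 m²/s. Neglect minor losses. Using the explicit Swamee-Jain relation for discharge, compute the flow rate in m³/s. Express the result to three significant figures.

Swamee-Jain (Type II): Q = -0.965·√(gD⁵h_f/L)·ln[ε/(3.7D) + √(3.17ν²L/(gD³h_f))]
√(gD⁵h_f/L) = √(9.81·0.274⁵·12.4/1660) = 0.01064
ε/(3.7D) = 1.48×10^-6; √(3.17ν²L/(gD³h_f)) = 3.60×10^-5
Q = -0.965·0.01064·ln(3.752×10^-5) = 0.1046 m³/s
Check: V = 1.77 m/s, Re = 6.18×10^5, f = 0.01271, h_f = 12.4 m ≈ 12.4 m ✓

Q ≈ 0.105 m³/s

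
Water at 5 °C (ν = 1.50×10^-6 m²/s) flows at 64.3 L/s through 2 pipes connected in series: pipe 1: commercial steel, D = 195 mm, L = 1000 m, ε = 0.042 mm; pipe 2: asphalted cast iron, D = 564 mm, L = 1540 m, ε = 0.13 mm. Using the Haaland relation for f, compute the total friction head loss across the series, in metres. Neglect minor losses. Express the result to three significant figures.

H ≈ 19.9 m

Pipe 1: V = 2.153 m/s, Re = 2.80×10^5, ε/D = 2.15×10^-4, f = 0.01630, h_1 = f(L/D)V²/2g = 19.75 m
Pipe 2: V = 0.2574 m/s, Re = 9.68×10^4, ε/D = 2.30×10^-4, f = 0.01898, h_2 = f(L/D)V²/2g = 0.1750 m
Series → Q common, losses add: H = Σh = 19.93 m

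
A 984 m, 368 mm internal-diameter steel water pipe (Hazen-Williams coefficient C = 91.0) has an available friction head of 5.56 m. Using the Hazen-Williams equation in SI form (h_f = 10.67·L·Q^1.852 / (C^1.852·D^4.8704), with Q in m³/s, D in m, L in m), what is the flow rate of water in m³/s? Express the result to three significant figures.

Rearranging: Q = [h_f·C^1.852·D^4.8704 / (10.67·L)]^(1/1.852)
Q = [5.56·91.0^1.852·0.368^4.8704 / (10.67·984)]^0.540 = 0.1118 m³/s

Q ≈ 0.112 m³/s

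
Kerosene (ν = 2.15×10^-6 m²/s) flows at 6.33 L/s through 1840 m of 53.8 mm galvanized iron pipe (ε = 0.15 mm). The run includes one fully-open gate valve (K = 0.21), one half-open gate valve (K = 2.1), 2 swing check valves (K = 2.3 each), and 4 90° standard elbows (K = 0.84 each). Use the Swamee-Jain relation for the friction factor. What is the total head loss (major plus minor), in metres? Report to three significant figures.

H_L ≈ 380 m

V = 4Q/(πD²) = 2.785 m/s; V²/2g = 0.3952 m
Re = 6.97×10^4, ε/D = 0.00279 → f = 0.02782 (Swamee-Jain)
Major: h_f = f(L/D)·V²/2g = 0.02782·34201·0.3952 = 376.0 m
Minor: ΣK = 10.3; h_m = ΣK·V²/2g = 4.059 m
Total H_L = 376.0 + 4.059 = 380.0 m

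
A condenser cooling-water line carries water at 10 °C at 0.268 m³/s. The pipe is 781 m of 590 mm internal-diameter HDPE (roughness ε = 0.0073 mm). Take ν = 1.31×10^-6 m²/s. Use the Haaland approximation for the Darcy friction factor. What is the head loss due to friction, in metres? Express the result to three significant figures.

h_f ≈ 0.874 m

V = 4Q/(πD²) = 4·0.268/(π·0.590²) = 0.9803 m/s
Re = VD/ν = 0.9803·0.590/1.31×10^-6 = 4.41×10^5 → turbulent
ε/D = 0.0073/590 = 1.24×10^-5
Haaland: f = 0.01349
h_f = f(L/D)V²/(2g) = 0.01349·(781/0.590)·0.9803²/(2·9.81) = 0.8745 m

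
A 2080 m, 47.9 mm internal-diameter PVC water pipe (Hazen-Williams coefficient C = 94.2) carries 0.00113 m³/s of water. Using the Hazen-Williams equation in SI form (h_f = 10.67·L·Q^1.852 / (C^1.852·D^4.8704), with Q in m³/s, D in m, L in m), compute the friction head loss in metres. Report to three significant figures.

h_f = 10.67·2080·0.00113^1.852 / (94.2^1.852·0.0479^4.8704) = 45.70 m

h_f ≈ 45.7 m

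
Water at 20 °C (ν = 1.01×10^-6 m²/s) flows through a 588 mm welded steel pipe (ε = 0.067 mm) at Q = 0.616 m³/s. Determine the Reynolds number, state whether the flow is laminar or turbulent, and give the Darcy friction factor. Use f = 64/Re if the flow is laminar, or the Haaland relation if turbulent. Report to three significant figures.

V = 4Q/(πD²) = 2.268 m/s
Re = VD/ν = 2.268·0.588/1.01×10^-6 = 1.32×10^6
Re > 4000 → turbulent; ε/D = 1.14×10^-4
Haaland: f = 0.01327

Re ≈ 1.32×10^6; turbulent; f ≈ 0.0133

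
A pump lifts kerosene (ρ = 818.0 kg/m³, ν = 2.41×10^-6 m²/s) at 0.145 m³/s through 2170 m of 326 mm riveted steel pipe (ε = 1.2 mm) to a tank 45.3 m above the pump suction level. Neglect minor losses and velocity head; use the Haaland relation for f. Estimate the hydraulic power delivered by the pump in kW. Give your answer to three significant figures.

P_hyd ≈ 86.4 kW

V = 4Q/(πD²) = 1.737 m/s; Re = 2.35×10^5; ε/D = 0.00368; f = 0.02824
h_f = f(L/D)V²/2g = 28.91 m
Total head H = z + h_f = 45.3 + 28.91 = 74.21 m
P_hyd = ρgQH = 818.0·9.81·0.145·74.21 = 86.35 kW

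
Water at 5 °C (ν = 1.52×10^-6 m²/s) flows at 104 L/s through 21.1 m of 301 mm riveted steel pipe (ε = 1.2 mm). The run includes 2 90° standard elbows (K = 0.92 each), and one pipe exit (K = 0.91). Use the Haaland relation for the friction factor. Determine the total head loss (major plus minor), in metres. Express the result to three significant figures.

H_L ≈ 0.519 m

V = 4Q/(πD²) = 1.462 m/s; V²/2g = 0.1089 m
Re = 2.89×10^5, ε/D = 0.00399 → f = 0.02879 (Haaland)
Major: h_f = f(L/D)·V²/2g = 0.02879·70.10·0.1089 = 0.2197 m
Minor: ΣK = 2.75; h_m = ΣK·V²/2g = 0.2994 m
Total H_L = 0.2197 + 0.2994 = 0.5191 m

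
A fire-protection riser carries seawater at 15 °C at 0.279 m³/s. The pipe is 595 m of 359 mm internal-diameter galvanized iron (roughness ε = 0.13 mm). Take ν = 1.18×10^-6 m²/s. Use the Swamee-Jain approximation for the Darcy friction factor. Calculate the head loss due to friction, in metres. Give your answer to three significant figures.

h_f ≈ 10.5 m

V = 4Q/(πD²) = 4·0.279/(π·0.359²) = 2.756 m/s
Re = VD/ν = 2.756·0.359/1.18×10^-6 = 8.39×10^5 → turbulent
ε/D = 0.13/359 = 3.62×10^-4
Swamee-Jain: f = 0.01640
h_f = f(L/D)V²/(2g) = 0.01640·(595/0.359)·2.756²/(2·9.81) = 10.52 m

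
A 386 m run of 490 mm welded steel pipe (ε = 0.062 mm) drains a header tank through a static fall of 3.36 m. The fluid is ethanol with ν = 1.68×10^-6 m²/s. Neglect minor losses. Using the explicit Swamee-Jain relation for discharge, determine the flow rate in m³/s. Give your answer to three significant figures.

Q ≈ 0.458 m³/s

Swamee-Jain (Type II): Q = -0.965·√(gD⁵h_f/L)·ln[ε/(3.7D) + √(3.17ν²L/(gD³h_f))]
√(gD⁵h_f/L) = √(9.81·0.490⁵·3.36/386) = 0.04911
ε/(3.7D) = 3.42×10^-5; √(3.17ν²L/(gD³h_f)) = 2.98×10^-5
Q = -0.965·0.04911·ln(6.404×10^-5) = 0.4576 m³/s
Check: V = 2.43 m/s, Re = 7.08×10^5, f = 0.01428, h_f = 3.38 m ≈ 3.36 m ✓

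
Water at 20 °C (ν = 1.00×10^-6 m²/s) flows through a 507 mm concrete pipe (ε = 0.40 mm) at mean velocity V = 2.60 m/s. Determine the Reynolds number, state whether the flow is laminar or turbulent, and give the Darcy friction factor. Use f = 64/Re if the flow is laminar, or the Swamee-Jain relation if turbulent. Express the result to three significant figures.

Re ≈ 1.32×10^6; turbulent; f ≈ 0.0189

Re = VD/ν = 2.600·0.507/1.00×10^-6 = 1.32×10^6
Re > 4000 → turbulent; ε/D = 7.89×10^-4
Swamee-Jain: f = 0.01891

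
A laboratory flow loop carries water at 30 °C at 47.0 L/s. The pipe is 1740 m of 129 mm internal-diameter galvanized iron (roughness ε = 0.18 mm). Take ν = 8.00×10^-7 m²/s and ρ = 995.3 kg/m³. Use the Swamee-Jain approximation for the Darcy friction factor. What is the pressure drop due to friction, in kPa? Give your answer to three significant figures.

V = 4Q/(πD²) = 4·0.0470/(π·0.129²) = 3.596 m/s
Re = VD/ν = 3.596·0.129/8.00×10^-7 = 5.80×10^5 → turbulent
ε/D = 0.18/129 = 0.00140
Swamee-Jain: f = 0.02185
h_f = f(L/D)V²/(2g) = 0.02185·(1740/0.129)·3.596²/(2·9.81) = 194.3 m
Δp = ρg·h_f = 995.3·9.81·194.3 = 1897 kPa

Δp ≈ 1900 kPa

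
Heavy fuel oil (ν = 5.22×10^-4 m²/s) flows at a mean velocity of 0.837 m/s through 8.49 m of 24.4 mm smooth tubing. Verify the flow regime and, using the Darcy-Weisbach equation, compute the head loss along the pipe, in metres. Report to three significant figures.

h_f ≈ 20.3 m

Re = VD/ν = 0.837·0.02440/5.22×10^-4 = 39.1 → laminar (Re < 2300)
f = 64/Re = 1.636
h_f = f(L/D)V²/(2g) = 1.636·(8.49/0.02440)·0.837²/(2·9.81) = 20.32 m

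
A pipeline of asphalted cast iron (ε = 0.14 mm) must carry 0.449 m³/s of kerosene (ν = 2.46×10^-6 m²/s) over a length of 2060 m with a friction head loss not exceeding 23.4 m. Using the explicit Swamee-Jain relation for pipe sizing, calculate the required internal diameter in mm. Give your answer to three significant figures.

D ≈ 481 mm

Swamee-Jain (Type III): D = 0.66·[ε^1.25·(LQ²/(gh_f))^4.75 + ν·Q^9.4·(L/(gh_f))^5.2]^0.04
LQ²/(gh_f) = 1.809; L/(gh_f) = 8.974
Term 1 = ε^1.25·(…)^4.75 = 2.54×10^-4; Term 2 = ν·Q^9.4·(…)^5.2 = 1.20×10^-4
D = 0.66·(2.54×10^-4 + 1.20×10^-4)^0.04 = 0.4813 m = 481 mm
Check: V = 2.47 m/s, Re = 4.83×10^5, f = 0.01634, h_f = 21.7 m ≈ 23.4 m ✓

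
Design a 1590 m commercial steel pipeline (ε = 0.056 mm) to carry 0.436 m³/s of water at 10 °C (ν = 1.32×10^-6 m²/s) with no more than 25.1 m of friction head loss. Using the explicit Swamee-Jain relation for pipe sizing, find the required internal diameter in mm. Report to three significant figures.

Swamee-Jain (Type III): D = 0.66·[ε^1.25·(LQ²/(gh_f))^4.75 + ν·Q^9.4·(L/(gh_f))^5.2]^0.04
LQ²/(gh_f) = 1.228; L/(gh_f) = 6.457
Term 1 = ε^1.25·(…)^4.75 = 1.28×10^-5; Term 2 = ν·Q^9.4·(…)^5.2 = 8.79×10^-6
D = 0.66·(1.28×10^-5 + 8.79×10^-6)^0.04 = 0.4295 m = 429 mm
Check: V = 3.01 m/s, Re = 9.79×10^5, f = 0.01395, h_f = 23.9 m ≈ 25.1 m ✓

D ≈ 429 mm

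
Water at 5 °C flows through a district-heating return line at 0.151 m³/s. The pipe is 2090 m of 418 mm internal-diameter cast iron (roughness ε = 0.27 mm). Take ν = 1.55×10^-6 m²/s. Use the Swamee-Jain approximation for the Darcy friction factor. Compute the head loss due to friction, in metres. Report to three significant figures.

h_f ≈ 5.90 m

V = 4Q/(πD²) = 4·0.151/(π·0.418²) = 1.100 m/s
Re = VD/ν = 1.100·0.418/1.55×10^-6 = 2.97×10^5 → turbulent
ε/D = 0.27/418 = 6.46×10^-4
Swamee-Jain: f = 0.01913
h_f = f(L/D)V²/(2g) = 0.01913·(2090/0.418)·1.100²/(2·9.81) = 5.904 m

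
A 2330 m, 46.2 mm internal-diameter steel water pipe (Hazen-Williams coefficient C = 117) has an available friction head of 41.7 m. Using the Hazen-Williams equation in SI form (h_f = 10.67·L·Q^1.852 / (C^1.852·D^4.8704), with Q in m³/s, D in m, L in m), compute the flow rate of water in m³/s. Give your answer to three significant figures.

Q ≈ 0.00114 m³/s

Rearranging: Q = [h_f·C^1.852·D^4.8704 / (10.67·L)]^(1/1.852)
Q = [41.7·117^1.852·0.0462^4.8704 / (10.67·2330)]^0.540 = 0.001143 m³/s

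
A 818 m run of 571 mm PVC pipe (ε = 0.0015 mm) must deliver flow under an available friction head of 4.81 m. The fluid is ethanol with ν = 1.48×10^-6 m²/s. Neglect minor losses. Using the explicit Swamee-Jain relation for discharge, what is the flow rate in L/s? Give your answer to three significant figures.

Swamee-Jain (Type II): Q = -0.965·√(gD⁵h_f/L)·ln[ε/(3.7D) + √(3.17ν²L/(gD³h_f))]
√(gD⁵h_f/L) = √(9.81·0.571⁵·4.81/818) = 0.05917
ε/(3.7D) = 7.10×10^-7; √(3.17ν²L/(gD³h_f)) = 2.54×10^-5
Q = -0.965·0.05917·ln(2.614×10^-5) = 0.6025 m³/s
Check: V = 2.35 m/s, Re = 9.08×10^5, f = 0.01186, h_f = 4.79 m ≈ 4.81 m ✓

Q ≈ 603 L/s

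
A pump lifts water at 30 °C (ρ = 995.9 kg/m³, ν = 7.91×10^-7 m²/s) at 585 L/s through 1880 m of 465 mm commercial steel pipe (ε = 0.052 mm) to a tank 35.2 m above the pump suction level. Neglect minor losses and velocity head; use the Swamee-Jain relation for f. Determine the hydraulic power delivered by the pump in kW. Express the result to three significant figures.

V = 4Q/(πD²) = 3.445 m/s; Re = 2.03×10^6; ε/D = 1.12×10^-4; f = 0.01307
h_f = f(L/D)V²/2g = 31.96 m
Total head H = z + h_f = 35.2 + 31.96 = 67.16 m
P_hyd = ρgQH = 995.9·9.81·0.585·67.16 = 383.9 kW

P_hyd ≈ 384 kW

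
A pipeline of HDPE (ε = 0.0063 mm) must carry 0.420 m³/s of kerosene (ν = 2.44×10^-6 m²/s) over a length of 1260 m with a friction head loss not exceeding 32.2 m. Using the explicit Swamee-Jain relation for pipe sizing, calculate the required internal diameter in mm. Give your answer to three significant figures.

D ≈ 380 mm

Swamee-Jain (Type III): D = 0.66·[ε^1.25·(LQ²/(gh_f))^4.75 + ν·Q^9.4·(L/(gh_f))^5.2]^0.04
LQ²/(gh_f) = 0.7036; L/(gh_f) = 3.989
Term 1 = ε^1.25·(…)^4.75 = 5.94×10^-8; Term 2 = ν·Q^9.4·(…)^5.2 = 9.34×10^-7
D = 0.66·(5.94×10^-8 + 9.34×10^-7)^0.04 = 0.3797 m = 380 mm
Check: V = 3.71 m/s, Re = 5.77×10^5, f = 0.01305, h_f = 30.4 m ≈ 32.2 m ✓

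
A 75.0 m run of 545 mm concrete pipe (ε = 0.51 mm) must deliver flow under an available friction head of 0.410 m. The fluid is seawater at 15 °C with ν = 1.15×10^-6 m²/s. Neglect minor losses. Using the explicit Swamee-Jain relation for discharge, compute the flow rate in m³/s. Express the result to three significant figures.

Q ≈ 0.402 m³/s

Swamee-Jain (Type II): Q = -0.965·√(gD⁵h_f/L)·ln[ε/(3.7D) + √(3.17ν²L/(gD³h_f))]
√(gD⁵h_f/L) = √(9.81·0.545⁵·0.410/75.0) = 0.05078
ε/(3.7D) = 2.53×10^-4; √(3.17ν²L/(gD³h_f)) = 2.20×10^-5
Q = -0.965·0.05078·ln(2.749×10^-4) = 0.4018 m³/s
Check: V = 1.72 m/s, Re = 8.16×10^5, f = 0.01981, h_f = 0.412 m ≈ 0.410 m ✓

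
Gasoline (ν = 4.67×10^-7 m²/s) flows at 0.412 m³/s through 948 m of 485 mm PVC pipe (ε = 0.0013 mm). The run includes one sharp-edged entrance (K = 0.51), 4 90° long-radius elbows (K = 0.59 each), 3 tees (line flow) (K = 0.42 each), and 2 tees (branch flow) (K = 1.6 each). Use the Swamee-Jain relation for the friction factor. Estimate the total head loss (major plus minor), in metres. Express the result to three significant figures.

V = 4Q/(πD²) = 2.230 m/s; V²/2g = 0.2535 m
Re = 2.32×10^6, ε/D = 2.68×10^-6 → f = 0.01024 (Swamee-Jain)
Major: h_f = f(L/D)·V²/2g = 0.01024·1955·0.2535 = 5.074 m
Minor: ΣK = 7.33; h_m = ΣK·V²/2g = 1.858 m
Total H_L = 5.074 + 1.858 = 6.932 m

H_L ≈ 6.93 m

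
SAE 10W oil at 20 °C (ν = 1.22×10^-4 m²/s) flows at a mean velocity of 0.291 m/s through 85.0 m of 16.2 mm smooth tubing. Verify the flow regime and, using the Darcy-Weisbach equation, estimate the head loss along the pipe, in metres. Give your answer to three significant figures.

Re = VD/ν = 0.291·0.01620/1.22×10^-4 = 38.6 → laminar (Re < 2300)
f = 64/Re = 1.656
h_f = f(L/D)V²/(2g) = 1.656·(85.0/0.01620)·0.291²/(2·9.81) = 37.51 m

h_f ≈ 37.5 m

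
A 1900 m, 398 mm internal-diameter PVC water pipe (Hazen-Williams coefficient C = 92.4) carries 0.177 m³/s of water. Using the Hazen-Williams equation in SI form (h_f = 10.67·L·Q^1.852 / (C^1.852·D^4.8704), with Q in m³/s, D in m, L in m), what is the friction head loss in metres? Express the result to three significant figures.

h_f = 10.67·1900·0.177^1.852 / (92.4^1.852·0.398^4.8704) = 16.69 m

h_f ≈ 16.7 m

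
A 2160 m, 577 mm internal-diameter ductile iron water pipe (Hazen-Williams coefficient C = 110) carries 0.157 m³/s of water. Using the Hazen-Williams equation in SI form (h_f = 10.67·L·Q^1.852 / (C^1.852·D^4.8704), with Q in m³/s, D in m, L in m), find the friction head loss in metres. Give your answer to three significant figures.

h_f ≈ 1.80 m

h_f = 10.67·2160·0.157^1.852 / (110^1.852·0.577^4.8704) = 1.803 m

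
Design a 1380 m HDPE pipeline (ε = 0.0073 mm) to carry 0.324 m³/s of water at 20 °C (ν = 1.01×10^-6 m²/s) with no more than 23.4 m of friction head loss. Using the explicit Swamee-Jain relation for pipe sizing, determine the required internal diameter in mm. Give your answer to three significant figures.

D ≈ 363 mm

Swamee-Jain (Type III): D = 0.66·[ε^1.25·(LQ²/(gh_f))^4.75 + ν·Q^9.4·(L/(gh_f))^5.2]^0.04
LQ²/(gh_f) = 0.6311; L/(gh_f) = 6.012
Term 1 = ε^1.25·(…)^4.75 = 4.26×10^-8; Term 2 = ν·Q^9.4·(…)^5.2 = 2.85×10^-7
D = 0.66·(4.26×10^-8 + 2.85×10^-7)^0.04 = 0.3632 m = 363 mm
Check: V = 3.13 m/s, Re = 1.12×10^6, f = 0.01189, h_f = 22.5 m ≈ 23.4 m ✓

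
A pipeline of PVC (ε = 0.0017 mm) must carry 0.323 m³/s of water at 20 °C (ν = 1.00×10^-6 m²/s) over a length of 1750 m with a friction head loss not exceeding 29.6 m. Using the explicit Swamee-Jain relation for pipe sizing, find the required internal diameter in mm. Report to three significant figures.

D ≈ 361 mm

Swamee-Jain (Type III): D = 0.66·[ε^1.25·(LQ²/(gh_f))^4.75 + ν·Q^9.4·(L/(gh_f))^5.2]^0.04
LQ²/(gh_f) = 0.6288; L/(gh_f) = 6.027
Term 1 = ε^1.25·(…)^4.75 = 6.77×10^-9; Term 2 = ν·Q^9.4·(…)^5.2 = 2.77×10^-7
D = 0.66·(6.77×10^-9 + 2.77×10^-7)^0.04 = 0.3611 m = 361 mm
Check: V = 3.15 m/s, Re = 1.14×10^6, f = 0.01149, h_f = 28.2 m ≈ 29.6 m ✓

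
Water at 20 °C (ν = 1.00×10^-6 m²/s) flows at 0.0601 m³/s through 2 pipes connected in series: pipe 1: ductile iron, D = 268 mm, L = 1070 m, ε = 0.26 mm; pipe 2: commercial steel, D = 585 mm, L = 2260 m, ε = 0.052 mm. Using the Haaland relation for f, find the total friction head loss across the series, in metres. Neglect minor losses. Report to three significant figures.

H ≈ 4.89 m

Pipe 1: V = 1.065 m/s, Re = 2.86×10^5, ε/D = 9.70×10^-4, f = 0.02044, h_1 = f(L/D)V²/2g = 4.721 m
Pipe 2: V = 0.2236 m/s, Re = 1.31×10^5, ε/D = 8.89×10^-5, f = 0.01733, h_2 = f(L/D)V²/2g = 0.1706 m
Series → Q common, losses add: H = Σh = 4.892 m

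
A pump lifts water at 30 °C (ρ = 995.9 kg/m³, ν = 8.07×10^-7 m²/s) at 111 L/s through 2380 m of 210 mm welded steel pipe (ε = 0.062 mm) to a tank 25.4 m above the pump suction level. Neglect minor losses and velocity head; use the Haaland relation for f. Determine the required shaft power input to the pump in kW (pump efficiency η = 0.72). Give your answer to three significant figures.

V = 4Q/(πD²) = 3.205 m/s; Re = 8.34×10^5; ε/D = 2.95×10^-4; f = 0.01568
h_f = f(L/D)V²/2g = 93.00 m
Total head H = z + h_f = 25.4 + 93.00 = 118.4 m
P_hyd = ρgQH = 995.9·9.81·0.111·118.4 = 128.4 kW
P_shaft = P_hyd/η = 128.4/0.72 = 178.3 kW

P_shaft ≈ 178 kW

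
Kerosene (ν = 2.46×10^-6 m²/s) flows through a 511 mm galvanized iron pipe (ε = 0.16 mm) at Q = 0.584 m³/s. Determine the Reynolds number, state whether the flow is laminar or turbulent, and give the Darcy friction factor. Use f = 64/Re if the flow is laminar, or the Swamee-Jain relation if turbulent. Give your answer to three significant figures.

Re ≈ 5.92×10^5; turbulent; f ≈ 0.0163

V = 4Q/(πD²) = 2.848 m/s
Re = VD/ν = 2.848·0.511/2.46×10^-6 = 5.92×10^5
Re > 4000 → turbulent; ε/D = 3.13×10^-4
Swamee-Jain: f = 0.01630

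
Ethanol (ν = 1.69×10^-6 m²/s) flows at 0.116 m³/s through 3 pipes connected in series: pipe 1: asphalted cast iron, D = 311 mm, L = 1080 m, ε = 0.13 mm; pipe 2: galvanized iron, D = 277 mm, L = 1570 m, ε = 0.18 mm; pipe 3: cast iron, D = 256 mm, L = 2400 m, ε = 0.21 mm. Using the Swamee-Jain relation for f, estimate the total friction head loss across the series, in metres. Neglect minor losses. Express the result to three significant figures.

H ≈ 76.0 m

Pipe 1: V = 1.527 m/s, Re = 2.81×10^5, ε/D = 4.18×10^-4, f = 0.01793, h_1 = f(L/D)V²/2g = 7.401 m
Pipe 2: V = 1.925 m/s, Re = 3.16×10^5, ε/D = 6.50×10^-4, f = 0.01908, h_2 = f(L/D)V²/2g = 20.43 m
Pipe 3: V = 2.254 m/s, Re = 3.41×10^5, ε/D = 8.20×10^-4, f = 0.01984, h_3 = f(L/D)V²/2g = 48.14 m
Series → Q common, losses add: H = Σh = 75.97 m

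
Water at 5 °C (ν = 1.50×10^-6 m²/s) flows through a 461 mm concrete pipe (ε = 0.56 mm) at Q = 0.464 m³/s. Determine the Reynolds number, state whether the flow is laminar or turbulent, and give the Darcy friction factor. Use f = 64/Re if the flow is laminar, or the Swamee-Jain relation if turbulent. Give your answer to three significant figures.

Re ≈ 8.54×10^5; turbulent; f ≈ 0.0210

V = 4Q/(πD²) = 2.780 m/s
Re = VD/ν = 2.780·0.461/1.50×10^-6 = 8.54×10^5
Re > 4000 → turbulent; ε/D = 0.00121
Swamee-Jain: f = 0.02100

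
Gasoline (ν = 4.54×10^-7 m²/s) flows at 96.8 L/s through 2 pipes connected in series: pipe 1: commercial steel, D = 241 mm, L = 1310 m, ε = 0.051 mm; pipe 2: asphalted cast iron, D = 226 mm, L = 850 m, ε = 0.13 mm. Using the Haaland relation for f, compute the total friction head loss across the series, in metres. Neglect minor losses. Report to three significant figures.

Pipe 1: V = 2.122 m/s, Re = 1.13×10^6, ε/D = 2.12×10^-4, f = 0.01464, h_1 = f(L/D)V²/2g = 18.27 m
Pipe 2: V = 2.413 m/s, Re = 1.20×10^6, ε/D = 5.75×10^-4, f = 0.01760, h_2 = f(L/D)V²/2g = 19.65 m
Series → Q common, losses add: H = Σh = 37.92 m

H ≈ 37.9 m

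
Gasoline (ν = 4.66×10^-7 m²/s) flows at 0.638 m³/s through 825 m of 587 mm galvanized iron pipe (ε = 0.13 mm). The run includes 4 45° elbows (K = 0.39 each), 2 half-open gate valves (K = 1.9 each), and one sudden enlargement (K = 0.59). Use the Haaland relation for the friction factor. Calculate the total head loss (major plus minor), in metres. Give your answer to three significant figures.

V = 4Q/(πD²) = 2.358 m/s; V²/2g = 0.2833 m
Re = 2.97×10^6, ε/D = 2.21×10^-4 → f = 0.01433 (Haaland)
Major: h_f = f(L/D)·V²/2g = 0.01433·1405·0.2833 = 5.705 m
Minor: ΣK = 5.95; h_m = ΣK·V²/2g = 1.685 m
Total H_L = 5.705 + 1.685 = 7.391 m

H_L ≈ 7.39 m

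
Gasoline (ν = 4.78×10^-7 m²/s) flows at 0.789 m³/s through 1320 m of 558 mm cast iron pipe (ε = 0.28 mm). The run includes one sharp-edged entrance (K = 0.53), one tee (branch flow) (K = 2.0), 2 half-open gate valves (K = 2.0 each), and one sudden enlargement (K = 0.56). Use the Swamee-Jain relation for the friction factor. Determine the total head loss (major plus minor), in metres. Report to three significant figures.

H_L ≈ 25.0 m

V = 4Q/(πD²) = 3.226 m/s; V²/2g = 0.5306 m
Re = 3.77×10^6, ε/D = 5.02×10^-4 → f = 0.01690 (Swamee-Jain)
Major: h_f = f(L/D)·V²/2g = 0.01690·2366·0.5306 = 21.21 m
Minor: ΣK = 7.09; h_m = ΣK·V²/2g = 3.762 m
Total H_L = 21.21 + 3.762 = 24.97 m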